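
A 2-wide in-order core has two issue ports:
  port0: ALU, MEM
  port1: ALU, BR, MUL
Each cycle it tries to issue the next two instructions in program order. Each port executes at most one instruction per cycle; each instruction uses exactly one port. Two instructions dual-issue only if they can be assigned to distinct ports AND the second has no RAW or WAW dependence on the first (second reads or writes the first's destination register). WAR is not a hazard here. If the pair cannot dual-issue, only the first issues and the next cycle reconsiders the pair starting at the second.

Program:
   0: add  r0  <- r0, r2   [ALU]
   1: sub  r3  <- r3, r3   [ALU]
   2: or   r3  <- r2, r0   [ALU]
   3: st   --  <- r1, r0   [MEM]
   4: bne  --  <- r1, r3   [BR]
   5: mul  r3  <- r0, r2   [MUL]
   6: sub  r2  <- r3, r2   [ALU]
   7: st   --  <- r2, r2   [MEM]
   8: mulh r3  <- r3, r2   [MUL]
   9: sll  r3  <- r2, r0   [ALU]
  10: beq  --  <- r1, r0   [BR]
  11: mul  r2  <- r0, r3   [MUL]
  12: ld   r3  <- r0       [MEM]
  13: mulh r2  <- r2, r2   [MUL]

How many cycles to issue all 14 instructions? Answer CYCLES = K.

[0] i0+i1  add sub  -- 2-wide
[1] i2+i3  or st  -- 2-wide
[2] i4  bne  -- no-port BR/MUL
[3] i5  mul  -- RAW r3
[4] i6  sub  -- RAW r2
[5] i7+i8  st mulh  -- 2-wide
[6] i9+i10  sll beq  -- 2-wide
[7] i11+i12  mul ld  -- 2-wide
[8] i13  mulh  -- tail

CYCLES = 9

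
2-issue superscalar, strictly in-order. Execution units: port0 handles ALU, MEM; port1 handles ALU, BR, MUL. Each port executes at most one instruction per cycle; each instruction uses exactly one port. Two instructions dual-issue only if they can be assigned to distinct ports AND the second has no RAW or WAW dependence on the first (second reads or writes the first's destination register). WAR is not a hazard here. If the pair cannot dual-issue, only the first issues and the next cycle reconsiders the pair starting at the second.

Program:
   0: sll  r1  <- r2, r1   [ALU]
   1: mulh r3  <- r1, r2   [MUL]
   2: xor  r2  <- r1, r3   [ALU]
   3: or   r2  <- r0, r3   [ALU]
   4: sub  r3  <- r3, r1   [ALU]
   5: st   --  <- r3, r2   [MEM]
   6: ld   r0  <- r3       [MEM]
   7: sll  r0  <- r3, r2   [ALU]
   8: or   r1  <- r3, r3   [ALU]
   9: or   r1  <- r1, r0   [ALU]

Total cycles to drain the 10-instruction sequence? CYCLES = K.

CYCLES = 8

c0: i0 sll.ALU  RAW r1
c1: i1 mulh.MUL  RAW r3
c2: i2 xor.ALU  WAW r2
c3: i3+i4 or.ALU;sub.ALU  pair
c4: i5 st.MEM  no-port MEM/MEM
c5: i6 ld.MEM  WAW r0
c6: i7+i8 sll.ALU;or.ALU  pair
c7: i9 or.ALU  tail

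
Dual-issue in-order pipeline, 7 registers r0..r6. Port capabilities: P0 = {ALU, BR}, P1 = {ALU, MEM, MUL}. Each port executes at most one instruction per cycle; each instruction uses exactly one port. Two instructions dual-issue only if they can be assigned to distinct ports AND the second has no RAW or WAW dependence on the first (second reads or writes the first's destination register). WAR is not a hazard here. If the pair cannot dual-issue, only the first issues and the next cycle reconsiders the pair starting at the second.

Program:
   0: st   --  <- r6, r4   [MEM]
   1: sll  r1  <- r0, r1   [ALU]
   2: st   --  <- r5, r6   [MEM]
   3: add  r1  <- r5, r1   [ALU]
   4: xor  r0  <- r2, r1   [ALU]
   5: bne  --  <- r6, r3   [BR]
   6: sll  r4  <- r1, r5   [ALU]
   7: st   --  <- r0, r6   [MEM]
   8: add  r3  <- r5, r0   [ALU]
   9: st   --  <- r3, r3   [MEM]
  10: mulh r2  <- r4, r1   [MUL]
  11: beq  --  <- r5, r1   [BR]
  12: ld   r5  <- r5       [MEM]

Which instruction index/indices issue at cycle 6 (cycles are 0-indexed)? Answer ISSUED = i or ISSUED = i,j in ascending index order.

t=0 i0+i1:st.MEM sll.ALU ; dual
t=1 i2+i3:st.MEM add.ALU ; dual
t=2 i4+i5:xor.ALU bne.BR ; dual
t=3 i6+i7:sll.ALU st.MEM ; dual
t=4 i8:add.ALU ; RAW r3
t=5 i9:st.MEM ; no-port MEM/MUL
t=6 i10+i11:mulh.MUL beq.BR ; dual
t=7 i12:ld.MEM ; tail

ISSUED = 10,11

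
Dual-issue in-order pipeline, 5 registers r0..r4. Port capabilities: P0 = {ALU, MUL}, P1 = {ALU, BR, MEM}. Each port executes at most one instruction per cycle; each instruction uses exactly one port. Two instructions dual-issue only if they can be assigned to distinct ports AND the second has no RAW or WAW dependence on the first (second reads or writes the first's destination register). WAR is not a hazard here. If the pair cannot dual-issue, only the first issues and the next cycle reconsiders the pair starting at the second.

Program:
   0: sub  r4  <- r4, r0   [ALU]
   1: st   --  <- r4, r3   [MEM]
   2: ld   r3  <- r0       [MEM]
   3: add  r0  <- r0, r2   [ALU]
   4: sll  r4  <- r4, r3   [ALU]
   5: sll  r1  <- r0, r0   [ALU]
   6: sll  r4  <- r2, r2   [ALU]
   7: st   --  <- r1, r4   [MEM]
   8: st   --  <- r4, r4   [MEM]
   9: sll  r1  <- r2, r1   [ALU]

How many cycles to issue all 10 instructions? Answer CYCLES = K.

0. sub.ALU @i0  | RAW r4
1. st.MEM @i1  | no-port MEM/MEM
2. ld.MEM/add.ALU @i2+i3  | pair
3. sll.ALU/sll.ALU @i4+i5  | pair
4. sll.ALU @i6  | RAW r4
5. st.MEM @i7  | no-port MEM/MEM
6. st.MEM/sll.ALU @i8+i9  | pair

CYCLES = 7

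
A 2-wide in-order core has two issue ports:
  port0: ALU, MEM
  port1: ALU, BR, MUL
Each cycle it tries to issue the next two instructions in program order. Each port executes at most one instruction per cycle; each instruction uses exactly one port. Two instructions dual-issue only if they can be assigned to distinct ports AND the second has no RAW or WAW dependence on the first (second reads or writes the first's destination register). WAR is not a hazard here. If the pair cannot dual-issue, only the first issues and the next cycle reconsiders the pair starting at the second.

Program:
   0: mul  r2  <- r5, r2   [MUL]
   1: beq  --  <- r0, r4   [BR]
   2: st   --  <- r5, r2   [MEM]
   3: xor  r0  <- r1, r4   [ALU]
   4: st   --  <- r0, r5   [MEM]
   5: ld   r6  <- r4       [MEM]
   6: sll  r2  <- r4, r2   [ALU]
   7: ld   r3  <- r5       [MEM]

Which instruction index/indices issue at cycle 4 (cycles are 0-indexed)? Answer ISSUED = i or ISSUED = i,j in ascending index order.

#0 head=0: mul i0 no-port MUL/BR
#1 head=1: beq/st i1,i2 pair
#2 head=3: xor i3 RAW r0
#3 head=4: st i4 no-port MEM/MEM
#4 head=5: ld/sll i5,i6 pair
#5 head=7: ld i7 tail

ISSUED = 5,6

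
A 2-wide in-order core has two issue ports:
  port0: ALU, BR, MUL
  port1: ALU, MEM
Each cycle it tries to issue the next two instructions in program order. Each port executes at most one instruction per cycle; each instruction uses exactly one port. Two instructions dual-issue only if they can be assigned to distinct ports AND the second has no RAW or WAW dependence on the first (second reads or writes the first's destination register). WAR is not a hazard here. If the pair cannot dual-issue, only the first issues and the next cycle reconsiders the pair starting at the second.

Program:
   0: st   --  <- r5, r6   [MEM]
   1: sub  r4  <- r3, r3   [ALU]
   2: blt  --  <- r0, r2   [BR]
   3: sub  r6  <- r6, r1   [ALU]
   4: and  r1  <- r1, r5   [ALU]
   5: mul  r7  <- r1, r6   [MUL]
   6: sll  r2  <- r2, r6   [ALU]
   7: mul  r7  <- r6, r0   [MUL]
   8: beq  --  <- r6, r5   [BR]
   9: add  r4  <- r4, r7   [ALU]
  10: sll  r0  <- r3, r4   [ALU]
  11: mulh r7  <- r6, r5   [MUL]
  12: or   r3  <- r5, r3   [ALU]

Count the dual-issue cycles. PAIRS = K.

0. st;sub @i0+i1  | 2-wide
1. blt;sub @i2+i3  | 2-wide
2. and @i4  | RAW r1
3. mul;sll @i5+i6  | 2-wide
4. mul @i7  | no-port MUL/BR
5. beq;add @i8+i9  | 2-wide
6. sll;mulh @i10+i11  | 2-wide
7. or @i12  | tail

PAIRS = 5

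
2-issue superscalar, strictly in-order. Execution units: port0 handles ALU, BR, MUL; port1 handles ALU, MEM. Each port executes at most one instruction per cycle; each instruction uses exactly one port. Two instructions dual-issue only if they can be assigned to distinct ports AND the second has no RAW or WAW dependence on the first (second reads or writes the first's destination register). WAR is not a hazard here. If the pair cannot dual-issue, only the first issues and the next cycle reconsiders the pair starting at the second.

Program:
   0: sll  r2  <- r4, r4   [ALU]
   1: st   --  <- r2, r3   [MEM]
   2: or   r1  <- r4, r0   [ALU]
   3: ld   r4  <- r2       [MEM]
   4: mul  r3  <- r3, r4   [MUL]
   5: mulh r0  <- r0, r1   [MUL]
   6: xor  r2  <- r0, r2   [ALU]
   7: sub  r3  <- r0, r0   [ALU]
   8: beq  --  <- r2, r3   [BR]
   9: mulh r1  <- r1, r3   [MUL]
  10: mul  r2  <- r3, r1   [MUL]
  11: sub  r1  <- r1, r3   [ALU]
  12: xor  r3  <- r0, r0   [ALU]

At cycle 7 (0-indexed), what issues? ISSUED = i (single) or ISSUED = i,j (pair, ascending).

ISSUED = 9

0. sll @i0  | RAW r2
1. st;or @i1,i2  | pair
2. ld @i3  | RAW r4
3. mul @i4  | no-port MUL/MUL
4. mulh @i5  | RAW r0
5. xor;sub @i6,i7  | pair
6. beq @i8  | no-port BR/MUL
7. mulh @i9  | no-port MUL/MUL
8. mul;sub @i10,i11  | pair
9. xor @i12  | tail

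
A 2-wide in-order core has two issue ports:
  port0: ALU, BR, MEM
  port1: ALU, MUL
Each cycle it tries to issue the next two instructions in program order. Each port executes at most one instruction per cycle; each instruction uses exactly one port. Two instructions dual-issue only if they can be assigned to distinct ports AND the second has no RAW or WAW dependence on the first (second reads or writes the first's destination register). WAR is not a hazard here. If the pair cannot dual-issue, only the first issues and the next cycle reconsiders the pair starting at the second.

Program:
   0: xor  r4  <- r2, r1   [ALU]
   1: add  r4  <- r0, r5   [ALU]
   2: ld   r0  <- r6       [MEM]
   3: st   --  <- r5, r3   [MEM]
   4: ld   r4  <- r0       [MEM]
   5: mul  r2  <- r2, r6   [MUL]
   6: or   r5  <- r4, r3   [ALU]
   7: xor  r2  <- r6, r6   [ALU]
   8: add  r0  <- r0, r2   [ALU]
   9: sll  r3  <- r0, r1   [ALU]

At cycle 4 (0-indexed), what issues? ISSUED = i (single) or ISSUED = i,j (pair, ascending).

0. xor.ALU @i0  | WAW r4
1. add.ALU;ld.MEM @i1&i2  | dual
2. st.MEM @i3  | no-port MEM/MEM
3. ld.MEM;mul.MUL @i4&i5  | dual
4. or.ALU;xor.ALU @i6&i7  | dual
5. add.ALU @i8  | RAW r0
6. sll.ALU @i9  | tail

ISSUED = 6,7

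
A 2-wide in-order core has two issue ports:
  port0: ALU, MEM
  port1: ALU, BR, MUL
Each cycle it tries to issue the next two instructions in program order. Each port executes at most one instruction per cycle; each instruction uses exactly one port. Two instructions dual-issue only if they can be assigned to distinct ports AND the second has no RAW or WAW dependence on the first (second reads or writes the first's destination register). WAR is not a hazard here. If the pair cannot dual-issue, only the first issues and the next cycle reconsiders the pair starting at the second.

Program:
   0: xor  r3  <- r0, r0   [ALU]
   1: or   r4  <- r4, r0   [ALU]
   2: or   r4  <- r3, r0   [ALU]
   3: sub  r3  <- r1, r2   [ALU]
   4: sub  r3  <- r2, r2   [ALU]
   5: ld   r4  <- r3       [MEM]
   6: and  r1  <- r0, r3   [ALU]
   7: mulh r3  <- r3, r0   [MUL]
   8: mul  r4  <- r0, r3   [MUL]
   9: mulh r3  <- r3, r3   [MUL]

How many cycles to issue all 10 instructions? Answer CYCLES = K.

t=0 i0+i1:xor.ALU/or.ALU ; pair
t=1 i2+i3:or.ALU/sub.ALU ; pair
t=2 i4:sub.ALU ; RAW r3
t=3 i5+i6:ld.MEM/and.ALU ; pair
t=4 i7:mulh.MUL ; no-port MUL/MUL
t=5 i8:mul.MUL ; no-port MUL/MUL
t=6 i9:mulh.MUL ; tail

CYCLES = 7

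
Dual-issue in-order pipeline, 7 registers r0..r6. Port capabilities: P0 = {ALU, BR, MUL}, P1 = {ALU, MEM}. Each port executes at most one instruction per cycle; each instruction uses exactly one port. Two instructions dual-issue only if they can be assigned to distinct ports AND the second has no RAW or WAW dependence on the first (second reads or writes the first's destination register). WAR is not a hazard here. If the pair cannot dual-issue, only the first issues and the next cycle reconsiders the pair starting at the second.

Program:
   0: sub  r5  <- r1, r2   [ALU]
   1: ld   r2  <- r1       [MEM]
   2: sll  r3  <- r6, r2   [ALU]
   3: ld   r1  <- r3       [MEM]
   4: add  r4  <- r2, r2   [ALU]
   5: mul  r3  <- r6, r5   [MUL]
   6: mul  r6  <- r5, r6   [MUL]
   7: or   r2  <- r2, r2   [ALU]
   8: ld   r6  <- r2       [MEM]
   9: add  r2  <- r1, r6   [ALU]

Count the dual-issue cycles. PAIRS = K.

PAIRS = 3

t=0 i0+i1:sub.ALU;ld.MEM ; 2-wide
t=1 i2:sll.ALU ; RAW r3
t=2 i3+i4:ld.MEM;add.ALU ; 2-wide
t=3 i5:mul.MUL ; no-port MUL/MUL
t=4 i6+i7:mul.MUL;or.ALU ; 2-wide
t=5 i8:ld.MEM ; RAW r6
t=6 i9:add.ALU ; tail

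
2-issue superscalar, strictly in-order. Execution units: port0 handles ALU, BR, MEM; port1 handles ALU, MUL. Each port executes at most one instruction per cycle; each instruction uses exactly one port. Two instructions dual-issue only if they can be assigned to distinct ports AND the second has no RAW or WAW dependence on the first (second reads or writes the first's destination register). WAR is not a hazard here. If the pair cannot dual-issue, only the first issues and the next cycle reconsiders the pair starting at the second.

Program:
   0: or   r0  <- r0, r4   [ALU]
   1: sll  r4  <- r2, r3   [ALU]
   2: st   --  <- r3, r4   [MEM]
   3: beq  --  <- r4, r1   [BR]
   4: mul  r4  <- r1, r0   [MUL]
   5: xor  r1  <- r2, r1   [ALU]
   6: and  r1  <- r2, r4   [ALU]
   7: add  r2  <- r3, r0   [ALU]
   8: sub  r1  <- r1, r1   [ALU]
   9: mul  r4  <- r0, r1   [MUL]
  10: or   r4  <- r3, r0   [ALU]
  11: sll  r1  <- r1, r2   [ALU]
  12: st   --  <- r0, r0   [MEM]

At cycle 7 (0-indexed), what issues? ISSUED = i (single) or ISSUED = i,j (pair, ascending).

c0: i0+i1 or;sll  2-wide
c1: i2 st  no-port MEM/BR
c2: i3+i4 beq;mul  2-wide
c3: i5 xor  WAW r1
c4: i6+i7 and;add  2-wide
c5: i8 sub  RAW r1
c6: i9 mul  WAW r4
c7: i10+i11 or;sll  2-wide
c8: i12 st  tail

ISSUED = 10,11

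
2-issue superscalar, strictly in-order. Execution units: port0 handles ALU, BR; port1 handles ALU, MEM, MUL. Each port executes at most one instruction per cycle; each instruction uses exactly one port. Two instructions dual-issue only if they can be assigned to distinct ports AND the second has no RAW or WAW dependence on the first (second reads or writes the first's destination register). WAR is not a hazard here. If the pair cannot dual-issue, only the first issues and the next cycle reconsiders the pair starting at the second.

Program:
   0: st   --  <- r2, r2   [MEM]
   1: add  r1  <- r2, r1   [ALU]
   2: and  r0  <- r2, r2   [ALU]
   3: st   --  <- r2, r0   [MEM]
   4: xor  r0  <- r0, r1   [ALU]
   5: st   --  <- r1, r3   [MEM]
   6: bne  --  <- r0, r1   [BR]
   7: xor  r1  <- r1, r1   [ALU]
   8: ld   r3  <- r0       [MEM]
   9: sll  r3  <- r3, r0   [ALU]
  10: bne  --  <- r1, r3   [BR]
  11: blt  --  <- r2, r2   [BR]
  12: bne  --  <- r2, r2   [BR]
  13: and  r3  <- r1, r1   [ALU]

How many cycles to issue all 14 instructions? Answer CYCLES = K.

0. st.MEM;add.ALU @i0/i1  | pair
1. and.ALU @i2  | RAW r0
2. st.MEM;xor.ALU @i3/i4  | pair
3. st.MEM;bne.BR @i5/i6  | pair
4. xor.ALU;ld.MEM @i7/i8  | pair
5. sll.ALU @i9  | RAW r3
6. bne.BR @i10  | no-port BR/BR
7. blt.BR @i11  | no-port BR/BR
8. bne.BR;and.ALU @i12/i13  | pair

CYCLES = 9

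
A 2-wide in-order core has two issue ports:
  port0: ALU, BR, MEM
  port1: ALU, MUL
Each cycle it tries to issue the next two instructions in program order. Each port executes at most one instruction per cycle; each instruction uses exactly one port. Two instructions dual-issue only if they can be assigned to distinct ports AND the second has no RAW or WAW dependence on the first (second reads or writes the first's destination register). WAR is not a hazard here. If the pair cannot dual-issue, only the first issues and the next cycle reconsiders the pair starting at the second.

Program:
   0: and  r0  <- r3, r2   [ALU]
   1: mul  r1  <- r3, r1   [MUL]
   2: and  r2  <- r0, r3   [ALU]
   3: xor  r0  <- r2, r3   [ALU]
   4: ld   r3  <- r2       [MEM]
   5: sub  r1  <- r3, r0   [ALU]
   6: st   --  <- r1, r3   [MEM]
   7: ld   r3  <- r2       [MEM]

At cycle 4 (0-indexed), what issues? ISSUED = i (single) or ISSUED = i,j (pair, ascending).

ISSUED = 6

c0: i0,i1 and.ALU/mul.MUL  dual
c1: i2 and.ALU  RAW r2
c2: i3,i4 xor.ALU/ld.MEM  dual
c3: i5 sub.ALU  RAW r1
c4: i6 st.MEM  no-port MEM/MEM
c5: i7 ld.MEM  tail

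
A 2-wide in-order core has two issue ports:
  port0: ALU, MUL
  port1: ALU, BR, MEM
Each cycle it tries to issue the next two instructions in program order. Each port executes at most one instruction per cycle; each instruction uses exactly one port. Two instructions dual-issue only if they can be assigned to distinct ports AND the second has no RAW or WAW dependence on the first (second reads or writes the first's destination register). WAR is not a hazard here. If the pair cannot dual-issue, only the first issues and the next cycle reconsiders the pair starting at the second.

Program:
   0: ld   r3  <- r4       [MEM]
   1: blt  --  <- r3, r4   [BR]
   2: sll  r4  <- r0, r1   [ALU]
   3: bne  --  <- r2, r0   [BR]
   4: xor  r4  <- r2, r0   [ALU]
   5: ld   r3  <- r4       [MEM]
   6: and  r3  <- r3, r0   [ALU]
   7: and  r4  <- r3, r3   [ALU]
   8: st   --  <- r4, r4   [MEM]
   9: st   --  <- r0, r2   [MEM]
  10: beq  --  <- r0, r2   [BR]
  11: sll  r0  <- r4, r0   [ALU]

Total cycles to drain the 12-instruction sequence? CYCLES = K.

  cy0 -> i0 (ld) no-port MEM/BR
  cy1 -> i1,i2 (blt/sll) dual
  cy2 -> i3,i4 (bne/xor) dual
  cy3 -> i5 (ld) RAW+WAW r3
  cy4 -> i6 (and) RAW r3
  cy5 -> i7 (and) RAW r4
  cy6 -> i8 (st) no-port MEM/MEM
  cy7 -> i9 (st) no-port MEM/BR
  cy8 -> i10,i11 (beq/sll) dual

CYCLES = 9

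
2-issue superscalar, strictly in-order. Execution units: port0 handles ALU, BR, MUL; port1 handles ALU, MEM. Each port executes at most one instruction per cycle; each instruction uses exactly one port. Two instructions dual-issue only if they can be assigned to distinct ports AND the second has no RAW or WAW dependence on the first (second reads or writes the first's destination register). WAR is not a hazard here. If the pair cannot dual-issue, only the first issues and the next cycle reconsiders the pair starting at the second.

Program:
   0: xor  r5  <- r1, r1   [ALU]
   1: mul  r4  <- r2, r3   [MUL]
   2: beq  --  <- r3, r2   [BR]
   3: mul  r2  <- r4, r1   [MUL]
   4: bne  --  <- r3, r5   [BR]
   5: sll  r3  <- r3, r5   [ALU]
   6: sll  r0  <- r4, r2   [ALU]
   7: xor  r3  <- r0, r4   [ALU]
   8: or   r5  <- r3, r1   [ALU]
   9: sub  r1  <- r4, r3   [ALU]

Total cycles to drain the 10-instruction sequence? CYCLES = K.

CYCLES = 7

0. xor.ALU;mul.MUL @i0/i1  | dual
1. beq.BR @i2  | no-port BR/MUL
2. mul.MUL @i3  | no-port MUL/BR
3. bne.BR;sll.ALU @i4/i5  | dual
4. sll.ALU @i6  | RAW r0
5. xor.ALU @i7  | RAW r3
6. or.ALU;sub.ALU @i8/i9  | dual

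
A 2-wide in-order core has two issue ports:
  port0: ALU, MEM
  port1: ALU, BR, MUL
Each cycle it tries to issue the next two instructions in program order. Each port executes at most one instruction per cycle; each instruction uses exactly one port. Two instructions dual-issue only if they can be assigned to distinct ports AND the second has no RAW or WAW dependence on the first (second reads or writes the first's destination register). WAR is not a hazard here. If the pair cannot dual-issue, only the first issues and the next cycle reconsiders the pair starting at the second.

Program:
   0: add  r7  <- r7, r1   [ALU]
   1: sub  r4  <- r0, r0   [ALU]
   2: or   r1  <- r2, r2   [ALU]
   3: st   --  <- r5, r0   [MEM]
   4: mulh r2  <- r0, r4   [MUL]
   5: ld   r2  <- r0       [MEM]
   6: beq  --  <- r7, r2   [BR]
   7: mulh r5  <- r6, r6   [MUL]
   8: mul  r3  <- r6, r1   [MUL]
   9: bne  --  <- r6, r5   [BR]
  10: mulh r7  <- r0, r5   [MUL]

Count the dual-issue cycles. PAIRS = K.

c0: i0,i1 add.ALU sub.ALU  dual
c1: i2,i3 or.ALU st.MEM  dual
c2: i4 mulh.MUL  WAW r2
c3: i5 ld.MEM  RAW r2
c4: i6 beq.BR  no-port BR/MUL
c5: i7 mulh.MUL  no-port MUL/MUL
c6: i8 mul.MUL  no-port MUL/BR
c7: i9 bne.BR  no-port BR/MUL
c8: i10 mulh.MUL  tail

PAIRS = 2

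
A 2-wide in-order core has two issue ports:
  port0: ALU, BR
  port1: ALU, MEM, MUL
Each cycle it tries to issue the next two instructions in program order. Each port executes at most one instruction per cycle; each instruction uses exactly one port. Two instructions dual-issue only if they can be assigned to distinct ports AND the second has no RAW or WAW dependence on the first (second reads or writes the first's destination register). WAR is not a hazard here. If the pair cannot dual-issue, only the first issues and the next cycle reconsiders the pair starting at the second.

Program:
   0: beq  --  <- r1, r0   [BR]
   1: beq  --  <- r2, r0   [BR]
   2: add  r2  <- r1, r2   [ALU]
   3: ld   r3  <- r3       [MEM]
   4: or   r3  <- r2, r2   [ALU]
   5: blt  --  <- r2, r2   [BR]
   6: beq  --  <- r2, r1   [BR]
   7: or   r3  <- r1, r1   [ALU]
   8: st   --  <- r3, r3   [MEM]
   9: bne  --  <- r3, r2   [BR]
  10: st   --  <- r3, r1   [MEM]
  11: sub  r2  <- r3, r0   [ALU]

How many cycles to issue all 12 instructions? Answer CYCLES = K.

c0: i0 beq.BR  no-port BR/BR
c1: i1&i2 beq.BR add.ALU  2-wide
c2: i3 ld.MEM  WAW r3
c3: i4&i5 or.ALU blt.BR  2-wide
c4: i6&i7 beq.BR or.ALU  2-wide
c5: i8&i9 st.MEM bne.BR  2-wide
c6: i10&i11 st.MEM sub.ALU  2-wide

CYCLES = 7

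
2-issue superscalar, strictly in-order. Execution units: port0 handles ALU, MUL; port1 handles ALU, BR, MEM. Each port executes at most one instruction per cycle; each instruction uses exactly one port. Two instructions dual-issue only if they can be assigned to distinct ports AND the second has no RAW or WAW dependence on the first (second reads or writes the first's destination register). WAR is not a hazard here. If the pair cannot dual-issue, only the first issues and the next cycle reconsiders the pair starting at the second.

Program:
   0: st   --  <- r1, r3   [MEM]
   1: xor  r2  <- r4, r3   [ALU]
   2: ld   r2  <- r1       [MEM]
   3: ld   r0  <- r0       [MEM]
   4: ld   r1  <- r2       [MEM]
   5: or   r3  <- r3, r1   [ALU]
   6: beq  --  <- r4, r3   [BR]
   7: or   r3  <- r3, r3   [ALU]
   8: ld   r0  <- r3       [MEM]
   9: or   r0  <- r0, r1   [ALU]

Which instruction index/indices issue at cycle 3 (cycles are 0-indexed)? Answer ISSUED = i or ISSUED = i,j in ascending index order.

[0] i0&i1  st.MEM;xor.ALU  -- pair
[1] i2  ld.MEM  -- no-port MEM/MEM
[2] i3  ld.MEM  -- no-port MEM/MEM
[3] i4  ld.MEM  -- RAW r1
[4] i5  or.ALU  -- RAW r3
[5] i6&i7  beq.BR;or.ALU  -- pair
[6] i8  ld.MEM  -- RAW+WAW r0
[7] i9  or.ALU  -- tail

ISSUED = 4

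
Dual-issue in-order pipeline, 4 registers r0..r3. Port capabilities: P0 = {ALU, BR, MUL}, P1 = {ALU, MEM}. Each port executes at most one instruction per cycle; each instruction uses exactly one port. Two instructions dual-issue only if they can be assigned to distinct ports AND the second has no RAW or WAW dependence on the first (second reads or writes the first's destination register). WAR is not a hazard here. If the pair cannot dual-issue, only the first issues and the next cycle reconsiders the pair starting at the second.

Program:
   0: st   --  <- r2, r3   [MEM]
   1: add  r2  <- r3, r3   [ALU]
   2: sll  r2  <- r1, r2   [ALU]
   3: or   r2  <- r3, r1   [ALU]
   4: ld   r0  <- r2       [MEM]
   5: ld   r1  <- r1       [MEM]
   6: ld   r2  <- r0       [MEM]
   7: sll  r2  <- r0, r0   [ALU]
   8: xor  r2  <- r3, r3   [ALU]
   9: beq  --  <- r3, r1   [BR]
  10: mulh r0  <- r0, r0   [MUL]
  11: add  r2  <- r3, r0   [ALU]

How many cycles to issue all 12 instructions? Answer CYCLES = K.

CYCLES = 10

c0: i0+i1 st.MEM;add.ALU  pair
c1: i2 sll.ALU  WAW r2
c2: i3 or.ALU  RAW r2
c3: i4 ld.MEM  no-port MEM/MEM
c4: i5 ld.MEM  no-port MEM/MEM
c5: i6 ld.MEM  WAW r2
c6: i7 sll.ALU  WAW r2
c7: i8+i9 xor.ALU;beq.BR  pair
c8: i10 mulh.MUL  RAW r0
c9: i11 add.ALU  tail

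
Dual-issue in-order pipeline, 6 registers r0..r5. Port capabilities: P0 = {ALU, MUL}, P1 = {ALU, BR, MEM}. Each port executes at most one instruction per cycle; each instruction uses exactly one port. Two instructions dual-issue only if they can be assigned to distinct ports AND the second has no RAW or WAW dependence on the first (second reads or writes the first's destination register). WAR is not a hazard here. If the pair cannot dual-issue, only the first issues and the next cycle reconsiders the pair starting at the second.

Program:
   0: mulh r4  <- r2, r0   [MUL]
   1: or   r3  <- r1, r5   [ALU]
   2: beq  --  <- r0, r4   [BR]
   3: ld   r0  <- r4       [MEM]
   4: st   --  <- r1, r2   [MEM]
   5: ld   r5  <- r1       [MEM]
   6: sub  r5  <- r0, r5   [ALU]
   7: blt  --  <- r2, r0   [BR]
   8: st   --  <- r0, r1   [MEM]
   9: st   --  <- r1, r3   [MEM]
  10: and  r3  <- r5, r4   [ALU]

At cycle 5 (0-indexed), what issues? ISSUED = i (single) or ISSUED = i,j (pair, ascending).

ISSUED = 6,7

#0 head=0: mulh.MUL/or.ALU i0+i1 pair
#1 head=2: beq.BR i2 no-port BR/MEM
#2 head=3: ld.MEM i3 no-port MEM/MEM
#3 head=4: st.MEM i4 no-port MEM/MEM
#4 head=5: ld.MEM i5 RAW+WAW r5
#5 head=6: sub.ALU/blt.BR i6+i7 pair
#6 head=8: st.MEM i8 no-port MEM/MEM
#7 head=9: st.MEM/and.ALU i9+i10 pair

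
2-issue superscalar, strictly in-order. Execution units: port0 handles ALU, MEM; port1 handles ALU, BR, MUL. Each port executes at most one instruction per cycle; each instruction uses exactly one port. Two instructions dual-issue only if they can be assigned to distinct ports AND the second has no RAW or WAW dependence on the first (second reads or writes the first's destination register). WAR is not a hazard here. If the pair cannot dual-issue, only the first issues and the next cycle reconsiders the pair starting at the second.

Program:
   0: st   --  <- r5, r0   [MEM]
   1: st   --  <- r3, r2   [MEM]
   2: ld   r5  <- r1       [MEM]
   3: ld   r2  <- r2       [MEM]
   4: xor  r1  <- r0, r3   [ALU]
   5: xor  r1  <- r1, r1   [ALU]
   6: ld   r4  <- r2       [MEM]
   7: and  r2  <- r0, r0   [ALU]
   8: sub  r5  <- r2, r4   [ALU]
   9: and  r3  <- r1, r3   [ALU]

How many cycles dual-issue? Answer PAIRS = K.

c0: i0 st  no-port MEM/MEM
c1: i1 st  no-port MEM/MEM
c2: i2 ld  no-port MEM/MEM
c3: i3&i4 ld/xor  pair
c4: i5&i6 xor/ld  pair
c5: i7 and  RAW r2
c6: i8&i9 sub/and  pair

PAIRS = 3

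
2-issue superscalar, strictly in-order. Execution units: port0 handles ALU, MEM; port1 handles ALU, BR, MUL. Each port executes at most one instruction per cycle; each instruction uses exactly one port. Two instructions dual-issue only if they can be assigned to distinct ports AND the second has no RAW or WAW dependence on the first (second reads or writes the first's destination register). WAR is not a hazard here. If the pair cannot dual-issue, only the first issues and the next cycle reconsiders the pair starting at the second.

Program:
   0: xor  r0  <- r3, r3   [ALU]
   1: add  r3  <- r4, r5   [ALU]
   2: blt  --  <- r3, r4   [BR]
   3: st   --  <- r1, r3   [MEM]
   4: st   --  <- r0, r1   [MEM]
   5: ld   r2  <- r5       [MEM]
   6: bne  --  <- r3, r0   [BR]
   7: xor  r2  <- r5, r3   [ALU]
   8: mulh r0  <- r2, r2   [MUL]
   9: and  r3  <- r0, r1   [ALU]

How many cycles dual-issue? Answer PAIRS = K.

0. xor+add @i0+i1  | pair
1. blt+st @i2+i3  | pair
2. st @i4  | no-port MEM/MEM
3. ld+bne @i5+i6  | pair
4. xor @i7  | RAW r2
5. mulh @i8  | RAW r0
6. and @i9  | tail

PAIRS = 3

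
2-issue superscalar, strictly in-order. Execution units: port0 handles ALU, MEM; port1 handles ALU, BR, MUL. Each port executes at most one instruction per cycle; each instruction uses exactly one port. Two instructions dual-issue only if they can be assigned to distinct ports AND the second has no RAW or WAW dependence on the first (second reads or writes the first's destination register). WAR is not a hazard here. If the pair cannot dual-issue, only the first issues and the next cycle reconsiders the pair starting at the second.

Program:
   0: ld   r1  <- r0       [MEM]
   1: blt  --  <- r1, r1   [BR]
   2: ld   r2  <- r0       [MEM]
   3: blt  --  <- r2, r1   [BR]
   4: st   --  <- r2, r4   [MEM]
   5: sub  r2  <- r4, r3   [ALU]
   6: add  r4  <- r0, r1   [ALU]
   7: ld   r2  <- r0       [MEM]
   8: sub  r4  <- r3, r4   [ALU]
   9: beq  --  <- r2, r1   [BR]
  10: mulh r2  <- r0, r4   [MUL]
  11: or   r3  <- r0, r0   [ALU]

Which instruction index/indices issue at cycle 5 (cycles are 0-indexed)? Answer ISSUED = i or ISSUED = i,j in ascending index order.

ISSUED = 9

t=0 i0:ld.MEM ; RAW r1
t=1 i1&i2:blt.BR/ld.MEM ; 2-wide
t=2 i3&i4:blt.BR/st.MEM ; 2-wide
t=3 i5&i6:sub.ALU/add.ALU ; 2-wide
t=4 i7&i8:ld.MEM/sub.ALU ; 2-wide
t=5 i9:beq.BR ; no-port BR/MUL
t=6 i10&i11:mulh.MUL/or.ALU ; 2-wide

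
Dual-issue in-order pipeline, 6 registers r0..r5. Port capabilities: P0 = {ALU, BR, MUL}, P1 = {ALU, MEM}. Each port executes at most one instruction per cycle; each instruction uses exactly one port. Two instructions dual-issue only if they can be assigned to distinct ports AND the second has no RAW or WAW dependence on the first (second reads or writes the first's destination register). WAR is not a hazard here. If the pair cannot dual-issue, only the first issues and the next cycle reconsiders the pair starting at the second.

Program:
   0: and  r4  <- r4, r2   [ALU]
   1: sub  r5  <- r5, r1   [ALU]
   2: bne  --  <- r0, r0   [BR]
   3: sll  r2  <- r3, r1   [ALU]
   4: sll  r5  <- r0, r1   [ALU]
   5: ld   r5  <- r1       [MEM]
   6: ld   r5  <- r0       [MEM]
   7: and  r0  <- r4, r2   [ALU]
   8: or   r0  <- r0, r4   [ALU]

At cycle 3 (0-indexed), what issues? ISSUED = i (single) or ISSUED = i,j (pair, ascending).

ISSUED = 5

c0: i0&i1 and.ALU;sub.ALU  2-wide
c1: i2&i3 bne.BR;sll.ALU  2-wide
c2: i4 sll.ALU  WAW r5
c3: i5 ld.MEM  no-port MEM/MEM
c4: i6&i7 ld.MEM;and.ALU  2-wide
c5: i8 or.ALU  tail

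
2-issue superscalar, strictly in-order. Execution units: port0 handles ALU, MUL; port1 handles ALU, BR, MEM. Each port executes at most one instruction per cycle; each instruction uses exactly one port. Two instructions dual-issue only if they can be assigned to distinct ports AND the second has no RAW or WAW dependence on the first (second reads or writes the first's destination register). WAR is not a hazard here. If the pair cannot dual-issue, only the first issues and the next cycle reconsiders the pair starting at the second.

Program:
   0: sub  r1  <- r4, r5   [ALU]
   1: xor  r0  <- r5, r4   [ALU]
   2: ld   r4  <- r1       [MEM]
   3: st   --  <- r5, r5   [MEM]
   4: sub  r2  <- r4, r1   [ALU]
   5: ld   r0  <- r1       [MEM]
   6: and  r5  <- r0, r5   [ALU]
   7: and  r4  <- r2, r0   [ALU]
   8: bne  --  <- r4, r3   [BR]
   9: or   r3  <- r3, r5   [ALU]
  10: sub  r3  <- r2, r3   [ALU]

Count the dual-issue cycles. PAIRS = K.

[0] i0,i1  sub.ALU xor.ALU  -- pair
[1] i2  ld.MEM  -- no-port MEM/MEM
[2] i3,i4  st.MEM sub.ALU  -- pair
[3] i5  ld.MEM  -- RAW r0
[4] i6,i7  and.ALU and.ALU  -- pair
[5] i8,i9  bne.BR or.ALU  -- pair
[6] i10  sub.ALU  -- tail

PAIRS = 4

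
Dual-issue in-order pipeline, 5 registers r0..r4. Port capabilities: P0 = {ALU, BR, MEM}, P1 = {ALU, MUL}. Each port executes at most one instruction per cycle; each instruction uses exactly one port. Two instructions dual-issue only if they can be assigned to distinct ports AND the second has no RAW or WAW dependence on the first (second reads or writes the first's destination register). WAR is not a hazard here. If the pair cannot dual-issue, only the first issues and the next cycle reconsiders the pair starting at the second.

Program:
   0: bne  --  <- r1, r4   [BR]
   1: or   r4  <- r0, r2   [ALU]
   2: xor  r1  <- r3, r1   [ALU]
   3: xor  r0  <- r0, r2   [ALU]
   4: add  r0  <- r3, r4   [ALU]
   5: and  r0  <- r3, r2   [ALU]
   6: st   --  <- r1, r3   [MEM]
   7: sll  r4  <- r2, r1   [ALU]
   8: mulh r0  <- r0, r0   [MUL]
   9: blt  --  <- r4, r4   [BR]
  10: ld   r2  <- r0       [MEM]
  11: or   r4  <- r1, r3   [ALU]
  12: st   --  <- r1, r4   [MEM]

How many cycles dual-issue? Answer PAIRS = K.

PAIRS = 5

  cy0 -> i0/i1 (bne.BR or.ALU) pair
  cy1 -> i2/i3 (xor.ALU xor.ALU) pair
  cy2 -> i4 (add.ALU) WAW r0
  cy3 -> i5/i6 (and.ALU st.MEM) pair
  cy4 -> i7/i8 (sll.ALU mulh.MUL) pair
  cy5 -> i9 (blt.BR) no-port BR/MEM
  cy6 -> i10/i11 (ld.MEM or.ALU) pair
  cy7 -> i12 (st.MEM) tail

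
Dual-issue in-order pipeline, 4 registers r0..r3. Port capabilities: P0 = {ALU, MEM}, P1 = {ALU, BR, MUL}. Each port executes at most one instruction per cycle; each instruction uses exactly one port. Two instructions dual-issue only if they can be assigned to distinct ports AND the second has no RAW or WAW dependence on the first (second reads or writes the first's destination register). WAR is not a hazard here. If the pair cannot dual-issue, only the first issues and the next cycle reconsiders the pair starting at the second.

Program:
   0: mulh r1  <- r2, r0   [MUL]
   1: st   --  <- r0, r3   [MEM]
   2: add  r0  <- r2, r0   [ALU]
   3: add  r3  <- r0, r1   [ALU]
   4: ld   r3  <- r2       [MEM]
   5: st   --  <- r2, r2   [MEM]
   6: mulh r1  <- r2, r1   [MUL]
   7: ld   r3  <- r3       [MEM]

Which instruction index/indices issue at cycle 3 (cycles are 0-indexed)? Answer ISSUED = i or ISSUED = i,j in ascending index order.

t=0 i0/i1:mulh.MUL/st.MEM ; dual
t=1 i2:add.ALU ; RAW r0
t=2 i3:add.ALU ; WAW r3
t=3 i4:ld.MEM ; no-port MEM/MEM
t=4 i5/i6:st.MEM/mulh.MUL ; dual
t=5 i7:ld.MEM ; tail

ISSUED = 4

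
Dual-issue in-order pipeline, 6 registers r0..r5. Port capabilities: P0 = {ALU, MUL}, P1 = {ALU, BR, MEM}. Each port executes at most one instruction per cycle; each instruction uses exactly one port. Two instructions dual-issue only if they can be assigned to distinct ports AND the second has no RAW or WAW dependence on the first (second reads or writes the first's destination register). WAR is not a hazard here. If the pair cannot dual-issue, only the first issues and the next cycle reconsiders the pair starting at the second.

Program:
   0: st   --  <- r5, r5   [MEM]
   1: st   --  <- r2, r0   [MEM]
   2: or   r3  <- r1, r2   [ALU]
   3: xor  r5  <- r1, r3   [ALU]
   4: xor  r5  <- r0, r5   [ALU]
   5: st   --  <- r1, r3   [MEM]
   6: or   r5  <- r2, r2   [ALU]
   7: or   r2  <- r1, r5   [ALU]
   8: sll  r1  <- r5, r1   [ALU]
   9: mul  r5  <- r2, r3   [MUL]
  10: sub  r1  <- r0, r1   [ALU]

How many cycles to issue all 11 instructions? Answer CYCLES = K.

t=0 i0:st.MEM ; no-port MEM/MEM
t=1 i1+i2:st.MEM or.ALU ; pair
t=2 i3:xor.ALU ; RAW+WAW r5
t=3 i4+i5:xor.ALU st.MEM ; pair
t=4 i6:or.ALU ; RAW r5
t=5 i7+i8:or.ALU sll.ALU ; pair
t=6 i9+i10:mul.MUL sub.ALU ; pair

CYCLES = 7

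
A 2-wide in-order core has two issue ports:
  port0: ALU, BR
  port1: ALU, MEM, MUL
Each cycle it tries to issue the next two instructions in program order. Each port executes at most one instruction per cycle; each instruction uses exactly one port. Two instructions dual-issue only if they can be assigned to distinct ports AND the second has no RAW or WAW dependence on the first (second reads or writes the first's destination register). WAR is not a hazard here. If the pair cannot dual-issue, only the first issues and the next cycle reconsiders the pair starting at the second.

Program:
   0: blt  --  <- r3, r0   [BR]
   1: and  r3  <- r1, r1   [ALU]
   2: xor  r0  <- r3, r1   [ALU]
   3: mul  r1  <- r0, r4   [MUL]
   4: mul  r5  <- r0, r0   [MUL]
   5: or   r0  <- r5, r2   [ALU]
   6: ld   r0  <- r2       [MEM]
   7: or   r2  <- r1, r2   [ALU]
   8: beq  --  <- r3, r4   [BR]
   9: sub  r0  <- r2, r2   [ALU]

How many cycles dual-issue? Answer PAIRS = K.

PAIRS = 3

  cy0 -> i0,i1 (blt and) pair
  cy1 -> i2 (xor) RAW r0
  cy2 -> i3 (mul) no-port MUL/MUL
  cy3 -> i4 (mul) RAW r5
  cy4 -> i5 (or) WAW r0
  cy5 -> i6,i7 (ld or) pair
  cy6 -> i8,i9 (beq sub) pair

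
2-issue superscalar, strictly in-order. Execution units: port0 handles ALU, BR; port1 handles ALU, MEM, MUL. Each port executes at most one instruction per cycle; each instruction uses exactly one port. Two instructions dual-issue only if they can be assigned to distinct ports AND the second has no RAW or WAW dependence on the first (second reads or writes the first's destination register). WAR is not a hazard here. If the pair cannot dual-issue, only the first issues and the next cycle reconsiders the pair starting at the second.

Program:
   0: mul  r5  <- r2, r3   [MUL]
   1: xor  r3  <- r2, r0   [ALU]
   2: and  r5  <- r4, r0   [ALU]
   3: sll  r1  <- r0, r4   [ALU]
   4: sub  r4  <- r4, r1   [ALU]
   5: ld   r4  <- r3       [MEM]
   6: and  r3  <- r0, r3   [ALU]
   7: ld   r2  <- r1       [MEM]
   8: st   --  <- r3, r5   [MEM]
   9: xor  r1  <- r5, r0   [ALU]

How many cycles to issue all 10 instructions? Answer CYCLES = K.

t=0 i0+i1:mul.MUL+xor.ALU ; dual
t=1 i2+i3:and.ALU+sll.ALU ; dual
t=2 i4:sub.ALU ; WAW r4
t=3 i5+i6:ld.MEM+and.ALU ; dual
t=4 i7:ld.MEM ; no-port MEM/MEM
t=5 i8+i9:st.MEM+xor.ALU ; dual

CYCLES = 6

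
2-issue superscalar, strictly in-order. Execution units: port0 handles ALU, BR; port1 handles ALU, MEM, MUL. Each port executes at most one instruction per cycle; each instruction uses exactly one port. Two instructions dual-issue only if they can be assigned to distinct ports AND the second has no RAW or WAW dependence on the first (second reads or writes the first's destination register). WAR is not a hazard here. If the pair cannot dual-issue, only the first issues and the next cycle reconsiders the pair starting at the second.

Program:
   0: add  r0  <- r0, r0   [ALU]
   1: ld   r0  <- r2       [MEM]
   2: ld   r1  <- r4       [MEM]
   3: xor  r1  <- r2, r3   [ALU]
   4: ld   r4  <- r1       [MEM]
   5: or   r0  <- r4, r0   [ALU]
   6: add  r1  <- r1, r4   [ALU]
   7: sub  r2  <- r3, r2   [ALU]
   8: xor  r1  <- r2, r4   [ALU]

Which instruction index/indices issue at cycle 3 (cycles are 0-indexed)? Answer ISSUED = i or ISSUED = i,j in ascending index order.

ISSUED = 3

0. add @i0  | WAW r0
1. ld @i1  | no-port MEM/MEM
2. ld @i2  | WAW r1
3. xor @i3  | RAW r1
4. ld @i4  | RAW r4
5. or add @i5,i6  | 2-wide
6. sub @i7  | RAW r2
7. xor @i8  | tail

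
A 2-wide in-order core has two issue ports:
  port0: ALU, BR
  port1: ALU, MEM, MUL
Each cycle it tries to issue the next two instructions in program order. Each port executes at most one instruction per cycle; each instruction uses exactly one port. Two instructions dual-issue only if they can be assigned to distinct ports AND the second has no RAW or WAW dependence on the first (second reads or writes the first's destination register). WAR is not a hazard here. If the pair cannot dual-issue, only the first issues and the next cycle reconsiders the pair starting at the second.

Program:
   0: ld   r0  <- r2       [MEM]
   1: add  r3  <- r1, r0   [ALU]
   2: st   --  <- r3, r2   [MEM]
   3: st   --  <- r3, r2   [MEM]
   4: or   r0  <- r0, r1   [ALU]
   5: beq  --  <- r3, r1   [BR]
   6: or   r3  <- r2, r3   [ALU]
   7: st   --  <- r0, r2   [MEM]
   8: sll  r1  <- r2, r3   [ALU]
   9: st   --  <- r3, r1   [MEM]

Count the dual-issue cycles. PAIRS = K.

PAIRS = 3

c0: i0 ld.MEM  RAW r0
c1: i1 add.ALU  RAW r3
c2: i2 st.MEM  no-port MEM/MEM
c3: i3/i4 st.MEM/or.ALU  2-wide
c4: i5/i6 beq.BR/or.ALU  2-wide
c5: i7/i8 st.MEM/sll.ALU  2-wide
c6: i9 st.MEM  tail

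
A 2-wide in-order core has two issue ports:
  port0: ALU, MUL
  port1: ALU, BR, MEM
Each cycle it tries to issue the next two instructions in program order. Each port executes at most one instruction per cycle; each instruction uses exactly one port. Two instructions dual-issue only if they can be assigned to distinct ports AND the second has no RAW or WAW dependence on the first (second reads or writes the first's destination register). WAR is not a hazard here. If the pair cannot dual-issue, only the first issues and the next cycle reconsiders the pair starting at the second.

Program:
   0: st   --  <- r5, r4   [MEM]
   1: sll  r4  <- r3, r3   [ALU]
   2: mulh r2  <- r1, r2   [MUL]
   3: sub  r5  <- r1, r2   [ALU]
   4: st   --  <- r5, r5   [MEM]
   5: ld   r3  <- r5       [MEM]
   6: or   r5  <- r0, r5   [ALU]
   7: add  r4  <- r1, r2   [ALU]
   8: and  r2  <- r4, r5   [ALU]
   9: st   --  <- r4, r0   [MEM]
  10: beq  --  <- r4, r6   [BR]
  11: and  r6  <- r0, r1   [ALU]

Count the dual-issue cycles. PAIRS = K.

PAIRS = 4

  cy0 -> i0+i1 (st.MEM sll.ALU) pair
  cy1 -> i2 (mulh.MUL) RAW r2
  cy2 -> i3 (sub.ALU) RAW r5
  cy3 -> i4 (st.MEM) no-port MEM/MEM
  cy4 -> i5+i6 (ld.MEM or.ALU) pair
  cy5 -> i7 (add.ALU) RAW r4
  cy6 -> i8+i9 (and.ALU st.MEM) pair
  cy7 -> i10+i11 (beq.BR and.ALU) pair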